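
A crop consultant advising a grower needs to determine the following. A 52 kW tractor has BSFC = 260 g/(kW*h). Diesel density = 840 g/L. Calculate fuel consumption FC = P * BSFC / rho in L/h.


FC = P * BSFC / rho_fuel
   = 52 * 260 / 840
   = 13520 / 840
   = 16.10 L/h


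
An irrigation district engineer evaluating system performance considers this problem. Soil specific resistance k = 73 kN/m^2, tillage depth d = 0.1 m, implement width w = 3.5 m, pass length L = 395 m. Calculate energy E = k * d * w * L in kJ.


E = k * d * w * L
  = 73 * 0.1 * 3.5 * 395
  = 10092.25 kJ


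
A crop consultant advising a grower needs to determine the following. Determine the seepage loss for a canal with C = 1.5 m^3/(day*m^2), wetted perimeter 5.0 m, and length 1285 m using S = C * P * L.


S = C * P * L
  = 1.5 * 5.0 * 1285
  = 9637.50 m^3/day


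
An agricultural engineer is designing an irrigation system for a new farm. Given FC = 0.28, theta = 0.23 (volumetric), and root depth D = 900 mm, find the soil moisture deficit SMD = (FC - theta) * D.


SMD = (FC - theta) * D
    = (0.28 - 0.23) * 900
    = 0.050 * 900
    = 45 mm


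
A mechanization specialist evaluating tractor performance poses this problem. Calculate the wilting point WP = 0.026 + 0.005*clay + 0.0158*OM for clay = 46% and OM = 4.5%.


WP = 0.026 + 0.005*46 + 0.0158*4.5
   = 0.026 + 0.2300 + 0.0711
   = 0.3271


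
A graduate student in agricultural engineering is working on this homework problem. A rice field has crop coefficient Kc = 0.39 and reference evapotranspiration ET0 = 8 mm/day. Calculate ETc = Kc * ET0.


ETc = Kc * ET0
    = 0.39 * 8
    = 3.12 mm/day


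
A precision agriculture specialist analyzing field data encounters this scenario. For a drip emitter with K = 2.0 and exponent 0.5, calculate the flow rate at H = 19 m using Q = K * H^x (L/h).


Q = K * H^x
  = 2.0 * 19^0.5
  = 2.0 * 4.3589
  = 8.72 L/h


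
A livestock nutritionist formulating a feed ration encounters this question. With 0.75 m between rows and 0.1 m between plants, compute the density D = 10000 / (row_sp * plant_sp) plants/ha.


D = 10000 / (row_sp * plant_sp)
  = 10000 / (0.75 * 0.1)
  = 10000 / 0.0750
  = 133333.33 plants/ha


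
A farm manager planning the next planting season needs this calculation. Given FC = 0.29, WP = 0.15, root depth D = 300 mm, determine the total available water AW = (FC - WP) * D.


AW = (FC - WP) * D
   = (0.29 - 0.15) * 300
   = 0.14 * 300
   = 42 mm


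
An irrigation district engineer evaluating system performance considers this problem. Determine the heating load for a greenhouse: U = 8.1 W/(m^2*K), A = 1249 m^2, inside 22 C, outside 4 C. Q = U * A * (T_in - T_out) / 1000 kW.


dT = 22 - (4) = 18 K
Q = U * A * dT
  = 8.1 * 1249 * 18
  = 182104.20 W = 182.10 kW


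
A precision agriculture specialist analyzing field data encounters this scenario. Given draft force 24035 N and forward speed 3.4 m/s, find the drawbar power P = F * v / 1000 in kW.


P = F * v / 1000
  = 24035 * 3.4 / 1000
  = 81719 / 1000
  = 81.72 kW


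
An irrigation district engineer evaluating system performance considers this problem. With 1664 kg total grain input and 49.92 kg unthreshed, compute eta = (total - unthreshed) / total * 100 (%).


eta = (total - unthreshed) / total * 100
    = (1664 - 49.92) / 1664 * 100
    = 1614.08 / 1664 * 100
    = 97%


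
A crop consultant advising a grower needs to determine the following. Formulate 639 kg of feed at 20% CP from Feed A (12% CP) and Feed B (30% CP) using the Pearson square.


parts_A = CP_b - target = 30 - 20 = 10
parts_B = target - CP_a = 20 - 12 = 8
total_parts = 10 + 8 = 18
Feed A = 639 * 10 / 18 = 355 kg
Feed B = 639 * 8 / 18 = 284 kg

355 kg


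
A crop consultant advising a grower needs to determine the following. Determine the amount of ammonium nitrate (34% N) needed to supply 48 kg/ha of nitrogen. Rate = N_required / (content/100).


Rate = N_required / (N_content / 100)
     = 48 / (34 / 100)
     = 48 / 0.34
     = 141.18 kg/ha


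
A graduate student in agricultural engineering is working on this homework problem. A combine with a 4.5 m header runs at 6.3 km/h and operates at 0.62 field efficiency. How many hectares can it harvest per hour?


C = w * v * eta_f / 10
  = 4.5 * 6.3 * 0.62 / 10
  = 17.58 / 10
  = 1.76 ha/h


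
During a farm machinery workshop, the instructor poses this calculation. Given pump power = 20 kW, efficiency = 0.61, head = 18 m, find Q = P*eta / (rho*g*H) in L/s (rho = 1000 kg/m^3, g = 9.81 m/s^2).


Q = (P * 1000 * eta) / (rho * g * H)
  = (20 * 1000 * 0.61) / (1000 * 9.81 * 18)
  = 12200 / 176580
  = 0.06909 m^3/s = 69.09 L/s


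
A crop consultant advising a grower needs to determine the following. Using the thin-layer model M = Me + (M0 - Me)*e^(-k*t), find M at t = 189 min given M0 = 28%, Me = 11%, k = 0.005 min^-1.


M = Me + (M0 - Me) * e^(-k*t)
  = 11 + (28 - 11) * e^(-0.005*189)
  = 11 + 17 * e^(-0.945)
  = 11 + 17 * 0.38868
  = 11 + 6.6076
  = 17.61%


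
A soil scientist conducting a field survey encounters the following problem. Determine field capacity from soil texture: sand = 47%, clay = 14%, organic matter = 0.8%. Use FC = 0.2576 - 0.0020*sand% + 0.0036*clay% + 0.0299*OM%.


FC = 0.2576 - 0.0020*47 + 0.0036*14 + 0.0299*0.8
   = 0.2576 - 0.0940 + 0.0504 + 0.0239
   = 0.2379


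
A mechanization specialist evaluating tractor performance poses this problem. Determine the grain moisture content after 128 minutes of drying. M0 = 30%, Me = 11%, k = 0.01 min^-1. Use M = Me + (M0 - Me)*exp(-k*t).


M = Me + (M0 - Me) * e^(-k*t)
  = 11 + (30 - 11) * e^(-0.01*128)
  = 11 + 19 * e^(-1.280)
  = 11 + 19 * 0.27804
  = 11 + 5.2827
  = 16.28%


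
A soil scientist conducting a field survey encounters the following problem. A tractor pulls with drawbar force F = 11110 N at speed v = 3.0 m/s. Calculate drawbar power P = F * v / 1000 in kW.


P = F * v / 1000
  = 11110 * 3.0 / 1000
  = 33330 / 1000
  = 33.33 kW


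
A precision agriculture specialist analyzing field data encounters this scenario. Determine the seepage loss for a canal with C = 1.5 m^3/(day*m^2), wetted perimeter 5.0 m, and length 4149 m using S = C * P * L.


S = C * P * L
  = 1.5 * 5.0 * 4149
  = 31117.50 m^3/day


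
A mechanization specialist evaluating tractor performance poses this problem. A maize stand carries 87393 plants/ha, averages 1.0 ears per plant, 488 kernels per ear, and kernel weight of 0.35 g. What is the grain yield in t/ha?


Y = density * ears * kernels * kw
  = 87393 * 1.0 * 488 * 0.35 g/ha
  = 14926724.40 g/ha
  = 14926.72 kg/ha = 14.93 t/ha


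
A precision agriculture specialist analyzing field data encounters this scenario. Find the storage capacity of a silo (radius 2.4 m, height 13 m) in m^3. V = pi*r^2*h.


V = pi * r^2 * h
  = pi * 2.4^2 * 13
  = pi * 5.76 * 13
  = 235.24 m^3


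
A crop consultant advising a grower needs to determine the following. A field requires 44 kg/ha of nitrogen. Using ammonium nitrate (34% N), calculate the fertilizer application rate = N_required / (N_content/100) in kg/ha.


Rate = N_required / (N_content / 100)
     = 44 / (34 / 100)
     = 44 / 0.34
     = 129.41 kg/ha


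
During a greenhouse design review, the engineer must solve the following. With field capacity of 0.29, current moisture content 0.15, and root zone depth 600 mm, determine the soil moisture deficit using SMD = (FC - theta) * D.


SMD = (FC - theta) * D
    = (0.29 - 0.15) * 600
    = 0.140 * 600
    = 84 mm


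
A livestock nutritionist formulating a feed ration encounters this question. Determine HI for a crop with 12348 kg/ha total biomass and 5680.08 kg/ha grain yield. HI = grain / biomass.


HI = grain_yield / biomass
   = 5680.08 / 12348
   = 0.46


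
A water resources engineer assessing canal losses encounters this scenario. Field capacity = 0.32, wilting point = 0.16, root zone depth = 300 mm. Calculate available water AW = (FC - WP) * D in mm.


AW = (FC - WP) * D
   = (0.32 - 0.16) * 300
   = 0.16 * 300
   = 48 mm


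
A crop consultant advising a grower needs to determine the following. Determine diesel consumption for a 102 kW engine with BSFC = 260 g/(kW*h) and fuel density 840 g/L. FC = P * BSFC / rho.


FC = P * BSFC / rho_fuel
   = 102 * 260 / 840
   = 26520 / 840
   = 31.57 L/h


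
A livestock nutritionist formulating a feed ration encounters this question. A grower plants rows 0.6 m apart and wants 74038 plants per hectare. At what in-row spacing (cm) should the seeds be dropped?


spacing = 10000 / (row_sp * density)
        = 10000 / (0.6 * 74038)
        = 10000 / 44422.80
        = 0.22511 m = 22.51 cm


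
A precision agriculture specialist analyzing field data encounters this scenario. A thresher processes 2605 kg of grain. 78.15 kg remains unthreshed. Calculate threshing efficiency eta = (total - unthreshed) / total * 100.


eta = (total - unthreshed) / total * 100
    = (2605 - 78.15) / 2605 * 100
    = 2526.85 / 2605 * 100
    = 97%


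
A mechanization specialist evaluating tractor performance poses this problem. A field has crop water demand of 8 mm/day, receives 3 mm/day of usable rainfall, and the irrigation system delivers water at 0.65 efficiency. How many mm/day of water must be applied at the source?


IWR = (ETc - Pe) / Ea
    = (8 - 3) / 0.65
    = 5 / 0.65
    = 7.69 mm/day


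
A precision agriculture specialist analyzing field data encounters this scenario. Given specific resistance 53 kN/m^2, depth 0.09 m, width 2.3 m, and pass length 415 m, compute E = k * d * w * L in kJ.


E = k * d * w * L
  = 53 * 0.09 * 2.3 * 415
  = 4552.97 kJ


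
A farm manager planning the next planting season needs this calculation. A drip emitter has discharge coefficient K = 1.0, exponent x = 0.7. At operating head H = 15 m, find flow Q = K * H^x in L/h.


Q = K * H^x
  = 1.0 * 15^0.7
  = 1.0 * 6.6568
  = 6.66 L/h


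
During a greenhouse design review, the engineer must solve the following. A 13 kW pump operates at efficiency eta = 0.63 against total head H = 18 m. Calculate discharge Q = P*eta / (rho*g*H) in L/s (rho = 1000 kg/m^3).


Q = (P * 1000 * eta) / (rho * g * H)
  = (13 * 1000 * 0.63) / (1000 * 9.81 * 18)
  = 8190 / 176580
  = 0.04638 m^3/s = 46.38 L/s


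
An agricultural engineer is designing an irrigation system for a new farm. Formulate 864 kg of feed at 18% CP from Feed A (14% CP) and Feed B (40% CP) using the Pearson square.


parts_A = CP_b - target = 40 - 18 = 22
parts_B = target - CP_a = 18 - 14 = 4
total_parts = 22 + 4 = 26
Feed A = 864 * 22 / 26 = 731.08 kg
Feed B = 864 * 4 / 26 = 132.92 kg

731.08 kg


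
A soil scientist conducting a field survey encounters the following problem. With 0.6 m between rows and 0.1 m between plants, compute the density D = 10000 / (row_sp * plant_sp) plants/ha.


D = 10000 / (row_sp * plant_sp)
  = 10000 / (0.6 * 0.1)
  = 10000 / 0.0600
  = 166666.67 plants/ha


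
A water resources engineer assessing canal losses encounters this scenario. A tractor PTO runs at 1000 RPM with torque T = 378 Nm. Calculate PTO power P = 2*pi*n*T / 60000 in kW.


P = 2*pi*n*T / 60000
  = 2*pi * 1000 * 378 / 60000
  = 2375044.05 / 60000
  = 39.58 kW


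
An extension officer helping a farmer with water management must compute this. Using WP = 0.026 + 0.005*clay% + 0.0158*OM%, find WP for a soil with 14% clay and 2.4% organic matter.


WP = 0.026 + 0.005*14 + 0.0158*2.4
   = 0.026 + 0.0700 + 0.0379
   = 0.1339


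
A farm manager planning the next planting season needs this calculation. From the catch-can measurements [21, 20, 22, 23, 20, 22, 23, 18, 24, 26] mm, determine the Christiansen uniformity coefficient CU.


xbar = 219 / 10 = 21.900
sum|xi - xbar| = 17.200
CU = 100 * (1 - 17.200 / (10 * 21.900))
   = 100 * (1 - 0.0785)
   = 92.15%


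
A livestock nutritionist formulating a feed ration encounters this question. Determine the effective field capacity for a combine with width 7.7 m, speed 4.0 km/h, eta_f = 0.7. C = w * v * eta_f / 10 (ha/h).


C = w * v * eta_f / 10
  = 7.7 * 4.0 * 0.7 / 10
  = 21.56 / 10
  = 2.16 ha/h


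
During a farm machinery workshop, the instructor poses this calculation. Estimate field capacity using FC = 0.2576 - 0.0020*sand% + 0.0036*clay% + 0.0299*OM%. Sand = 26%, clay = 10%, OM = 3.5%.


FC = 0.2576 - 0.0020*26 + 0.0036*10 + 0.0299*3.5
   = 0.2576 - 0.0520 + 0.0360 + 0.1047
   = 0.3463


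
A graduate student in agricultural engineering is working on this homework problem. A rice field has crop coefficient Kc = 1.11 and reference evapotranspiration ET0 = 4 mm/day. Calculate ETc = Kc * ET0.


ETc = Kc * ET0
    = 1.11 * 4
    = 4.44 mm/day


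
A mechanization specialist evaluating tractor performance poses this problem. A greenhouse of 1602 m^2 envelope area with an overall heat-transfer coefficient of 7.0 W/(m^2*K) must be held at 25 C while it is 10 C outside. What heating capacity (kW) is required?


dT = 25 - (10) = 15 K
Q = U * A * dT
  = 7.0 * 1602 * 15
  = 168210 W = 168.21 kW


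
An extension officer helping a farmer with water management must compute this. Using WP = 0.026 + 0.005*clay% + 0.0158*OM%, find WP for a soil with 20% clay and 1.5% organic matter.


WP = 0.026 + 0.005*20 + 0.0158*1.5
   = 0.026 + 0.1000 + 0.0237
   = 0.1497


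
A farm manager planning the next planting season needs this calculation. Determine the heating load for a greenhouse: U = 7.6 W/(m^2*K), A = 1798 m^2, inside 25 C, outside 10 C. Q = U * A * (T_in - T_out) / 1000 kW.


dT = 25 - (10) = 15 K
Q = U * A * dT
  = 7.6 * 1798 * 15
  = 204972 W = 204.97 kW


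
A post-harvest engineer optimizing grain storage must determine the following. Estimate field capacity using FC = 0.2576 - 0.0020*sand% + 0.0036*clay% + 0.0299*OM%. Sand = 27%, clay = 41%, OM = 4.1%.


FC = 0.2576 - 0.0020*27 + 0.0036*41 + 0.0299*4.1
   = 0.2576 - 0.0540 + 0.1476 + 0.1226
   = 0.4738


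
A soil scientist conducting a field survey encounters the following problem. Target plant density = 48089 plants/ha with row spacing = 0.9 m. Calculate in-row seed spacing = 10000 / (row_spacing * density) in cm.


spacing = 10000 / (row_sp * density)
        = 10000 / (0.9 * 48089)
        = 10000 / 43280.10
        = 0.23105 m = 23.11 cm


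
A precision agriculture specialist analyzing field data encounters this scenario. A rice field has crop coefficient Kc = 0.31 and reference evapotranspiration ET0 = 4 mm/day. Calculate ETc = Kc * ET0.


ETc = Kc * ET0
    = 0.31 * 4
    = 1.24 mm/day


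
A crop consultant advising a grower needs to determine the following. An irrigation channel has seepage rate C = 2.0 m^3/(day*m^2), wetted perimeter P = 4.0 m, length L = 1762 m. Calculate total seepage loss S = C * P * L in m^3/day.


S = C * P * L
  = 2.0 * 4.0 * 1762
  = 14096 m^3/day


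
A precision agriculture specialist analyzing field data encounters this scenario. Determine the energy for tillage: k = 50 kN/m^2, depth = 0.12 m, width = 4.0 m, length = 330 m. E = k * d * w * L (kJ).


E = k * d * w * L
  = 50 * 0.12 * 4.0 * 330
  = 7920 kJ


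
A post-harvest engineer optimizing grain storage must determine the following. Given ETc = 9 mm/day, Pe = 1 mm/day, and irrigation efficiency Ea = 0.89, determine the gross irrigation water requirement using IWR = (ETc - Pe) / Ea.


IWR = (ETc - Pe) / Ea
    = (9 - 1) / 0.89
    = 8 / 0.89
    = 8.99 mm/day


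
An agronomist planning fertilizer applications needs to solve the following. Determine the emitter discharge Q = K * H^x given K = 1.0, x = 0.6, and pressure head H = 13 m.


Q = K * H^x
  = 1.0 * 13^0.6
  = 1.0 * 4.6598
  = 4.66 L/h


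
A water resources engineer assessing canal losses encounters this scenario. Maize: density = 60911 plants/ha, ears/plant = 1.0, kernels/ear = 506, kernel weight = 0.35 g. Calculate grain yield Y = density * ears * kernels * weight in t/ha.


Y = density * ears * kernels * kw
  = 60911 * 1.0 * 506 * 0.35 g/ha
  = 10787338.10 g/ha
  = 10787.34 kg/ha = 10.79 t/ha


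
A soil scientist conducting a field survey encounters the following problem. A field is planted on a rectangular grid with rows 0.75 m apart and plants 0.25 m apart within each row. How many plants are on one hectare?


D = 10000 / (row_sp * plant_sp)
  = 10000 / (0.75 * 0.25)
  = 10000 / 0.1875
  = 53333.33 plants/ha


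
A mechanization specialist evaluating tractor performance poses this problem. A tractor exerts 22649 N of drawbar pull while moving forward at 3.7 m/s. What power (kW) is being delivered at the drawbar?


P = F * v / 1000
  = 22649 * 3.7 / 1000
  = 83801.30 / 1000
  = 83.80 kW


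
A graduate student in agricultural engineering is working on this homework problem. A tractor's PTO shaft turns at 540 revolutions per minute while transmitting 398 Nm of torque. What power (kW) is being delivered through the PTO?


P = 2*pi*n*T / 60000
  = 2*pi * 540 * 398 / 60000
  = 1350382.19 / 60000
  = 22.51 kW


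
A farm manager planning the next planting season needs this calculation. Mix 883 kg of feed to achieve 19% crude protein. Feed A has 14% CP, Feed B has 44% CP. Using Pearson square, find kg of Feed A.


parts_A = CP_b - target = 44 - 19 = 25
parts_B = target - CP_a = 19 - 14 = 5
total_parts = 25 + 5 = 30
Feed A = 883 * 25 / 30 = 735.83 kg
Feed B = 883 * 5 / 30 = 147.17 kg

735.83 kg


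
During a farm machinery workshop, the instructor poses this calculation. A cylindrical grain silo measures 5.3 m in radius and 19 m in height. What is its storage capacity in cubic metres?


V = pi * r^2 * h
  = pi * 5.3^2 * 19
  = pi * 28.09 * 19
  = 1676.70 m^3


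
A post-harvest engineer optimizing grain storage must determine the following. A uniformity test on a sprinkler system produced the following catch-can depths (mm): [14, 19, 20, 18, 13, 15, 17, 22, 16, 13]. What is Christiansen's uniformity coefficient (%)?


xbar = 167 / 10 = 16.700
sum|xi - xbar| = 25
CU = 100 * (1 - 25 / (10 * 16.700))
   = 100 * (1 - 0.1497)
   = 85.03%


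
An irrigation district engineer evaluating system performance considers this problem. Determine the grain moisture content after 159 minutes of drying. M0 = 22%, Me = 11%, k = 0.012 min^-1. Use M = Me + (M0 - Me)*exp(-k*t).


M = Me + (M0 - Me) * e^(-k*t)
  = 11 + (22 - 11) * e^(-0.012*159)
  = 11 + 11 * e^(-1.908)
  = 11 + 11 * 0.14838
  = 11 + 1.6321
  = 12.63%


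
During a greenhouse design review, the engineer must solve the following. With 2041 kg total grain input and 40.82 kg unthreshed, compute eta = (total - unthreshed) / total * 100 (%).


eta = (total - unthreshed) / total * 100
    = (2041 - 40.82) / 2041 * 100
    = 2000.18 / 2041 * 100
    = 98%


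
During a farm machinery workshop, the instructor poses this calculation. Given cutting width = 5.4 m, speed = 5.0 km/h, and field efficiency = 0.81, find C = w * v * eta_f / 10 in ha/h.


C = w * v * eta_f / 10
  = 5.4 * 5.0 * 0.81 / 10
  = 21.87 / 10
  = 2.19 ha/h


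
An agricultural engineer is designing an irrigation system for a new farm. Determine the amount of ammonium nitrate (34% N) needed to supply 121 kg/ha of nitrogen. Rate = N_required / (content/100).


Rate = N_required / (N_content / 100)
     = 121 / (34 / 100)
     = 121 / 0.34
     = 355.88 kg/ha


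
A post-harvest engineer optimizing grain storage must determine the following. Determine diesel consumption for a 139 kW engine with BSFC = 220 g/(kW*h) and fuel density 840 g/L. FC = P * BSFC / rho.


FC = P * BSFC / rho_fuel
   = 139 * 220 / 840
   = 30580 / 840
   = 36.40 L/h


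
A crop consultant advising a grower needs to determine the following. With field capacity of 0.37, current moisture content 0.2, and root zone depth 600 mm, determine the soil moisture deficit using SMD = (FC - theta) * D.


SMD = (FC - theta) * D
    = (0.37 - 0.2) * 600
    = 0.170 * 600
    = 102 mm


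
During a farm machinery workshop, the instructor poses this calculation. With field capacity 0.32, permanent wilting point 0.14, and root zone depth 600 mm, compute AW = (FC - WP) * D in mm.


AW = (FC - WP) * D
   = (0.32 - 0.14) * 600
   = 0.18 * 600
   = 108 mm


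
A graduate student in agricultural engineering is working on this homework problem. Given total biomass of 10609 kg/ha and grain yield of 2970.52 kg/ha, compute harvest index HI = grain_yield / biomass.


HI = grain_yield / biomass
   = 2970.52 / 10609
   = 0.28


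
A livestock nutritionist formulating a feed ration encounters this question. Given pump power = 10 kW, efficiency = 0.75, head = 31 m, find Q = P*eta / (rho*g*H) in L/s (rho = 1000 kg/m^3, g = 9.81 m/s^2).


Q = (P * 1000 * eta) / (rho * g * H)
  = (10 * 1000 * 0.75) / (1000 * 9.81 * 31)
  = 7500 / 304110
  = 0.02466 m^3/s = 24.66 L/s


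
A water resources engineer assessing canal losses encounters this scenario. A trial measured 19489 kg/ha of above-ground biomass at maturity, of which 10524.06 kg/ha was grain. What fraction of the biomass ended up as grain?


HI = grain_yield / biomass
   = 10524.06 / 19489
   = 0.54


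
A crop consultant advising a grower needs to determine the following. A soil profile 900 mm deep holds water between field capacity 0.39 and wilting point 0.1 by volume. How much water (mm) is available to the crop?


AW = (FC - WP) * D
   = (0.39 - 0.1) * 900
   = 0.29 * 900
   = 261 mm


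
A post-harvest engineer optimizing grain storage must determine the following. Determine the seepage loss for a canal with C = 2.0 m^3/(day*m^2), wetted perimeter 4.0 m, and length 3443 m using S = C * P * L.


S = C * P * L
  = 2.0 * 4.0 * 3443
  = 27544 m^3/day


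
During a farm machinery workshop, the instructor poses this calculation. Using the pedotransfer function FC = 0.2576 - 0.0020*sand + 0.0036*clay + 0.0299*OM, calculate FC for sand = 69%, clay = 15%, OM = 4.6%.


FC = 0.2576 - 0.0020*69 + 0.0036*15 + 0.0299*4.6
   = 0.2576 - 0.1380 + 0.0540 + 0.1375
   = 0.3111


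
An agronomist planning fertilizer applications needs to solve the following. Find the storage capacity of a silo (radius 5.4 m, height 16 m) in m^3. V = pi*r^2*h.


V = pi * r^2 * h
  = pi * 5.4^2 * 16
  = pi * 29.16 * 16
  = 1465.74 m^3


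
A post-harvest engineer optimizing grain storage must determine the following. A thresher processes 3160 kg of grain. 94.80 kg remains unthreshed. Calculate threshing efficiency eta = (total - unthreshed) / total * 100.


eta = (total - unthreshed) / total * 100
    = (3160 - 94.80) / 3160 * 100
    = 3065.20 / 3160 * 100
    = 97%


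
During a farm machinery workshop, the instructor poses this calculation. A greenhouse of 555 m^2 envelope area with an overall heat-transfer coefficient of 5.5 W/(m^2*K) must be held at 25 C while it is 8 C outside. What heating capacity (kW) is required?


dT = 25 - (8) = 17 K
Q = U * A * dT
  = 5.5 * 555 * 17
  = 51892.50 W = 51.89 kW


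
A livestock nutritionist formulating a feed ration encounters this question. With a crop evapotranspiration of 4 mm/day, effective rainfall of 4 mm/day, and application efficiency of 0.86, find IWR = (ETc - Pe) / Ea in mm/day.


IWR = (ETc - Pe) / Ea
    = (4 - 4) / 0.86
    = 0 / 0.86
    = 0 mm/day


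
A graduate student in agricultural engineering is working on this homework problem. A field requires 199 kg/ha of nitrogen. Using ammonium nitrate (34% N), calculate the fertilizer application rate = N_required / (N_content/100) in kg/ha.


Rate = N_required / (N_content / 100)
     = 199 / (34 / 100)
     = 199 / 0.34
     = 585.29 kg/ha


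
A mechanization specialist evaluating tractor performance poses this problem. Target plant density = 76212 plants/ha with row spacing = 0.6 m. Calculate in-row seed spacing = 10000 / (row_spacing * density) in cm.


spacing = 10000 / (row_sp * density)
        = 10000 / (0.6 * 76212)
        = 10000 / 45727.20
        = 0.21869 m = 21.87 cm


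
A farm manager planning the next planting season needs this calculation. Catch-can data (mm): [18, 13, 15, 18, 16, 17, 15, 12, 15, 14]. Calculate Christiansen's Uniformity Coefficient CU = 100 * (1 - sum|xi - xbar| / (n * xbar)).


xbar = 153 / 10 = 15.300
sum|xi - xbar| = 15.600
CU = 100 * (1 - 15.600 / (10 * 15.300))
   = 100 * (1 - 0.1020)
   = 89.80%


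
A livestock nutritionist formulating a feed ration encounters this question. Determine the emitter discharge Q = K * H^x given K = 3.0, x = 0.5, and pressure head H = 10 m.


Q = K * H^x
  = 3.0 * 10^0.5
  = 3.0 * 3.1623
  = 9.49 L/h


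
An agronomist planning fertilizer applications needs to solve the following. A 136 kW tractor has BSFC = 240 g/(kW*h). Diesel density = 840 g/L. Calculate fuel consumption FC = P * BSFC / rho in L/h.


FC = P * BSFC / rho_fuel
   = 136 * 240 / 840
   = 32640 / 840
   = 38.86 L/h


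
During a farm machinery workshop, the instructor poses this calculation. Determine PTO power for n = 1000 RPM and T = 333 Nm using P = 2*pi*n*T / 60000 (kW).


P = 2*pi*n*T / 60000
  = 2*pi * 1000 * 333 / 60000
  = 2092300.71 / 60000
  = 34.87 kW


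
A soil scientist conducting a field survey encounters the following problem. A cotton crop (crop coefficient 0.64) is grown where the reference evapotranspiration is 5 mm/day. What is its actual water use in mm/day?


ETc = Kc * ET0
    = 0.64 * 5
    = 3.20 mm/day


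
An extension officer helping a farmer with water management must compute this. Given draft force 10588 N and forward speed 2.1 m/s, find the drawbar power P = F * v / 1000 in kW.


P = F * v / 1000
  = 10588 * 2.1 / 1000
  = 22234.80 / 1000
  = 22.23 kW


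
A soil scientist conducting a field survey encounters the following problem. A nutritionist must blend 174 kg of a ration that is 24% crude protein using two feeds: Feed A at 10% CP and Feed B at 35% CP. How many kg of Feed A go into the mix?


parts_A = CP_b - target = 35 - 24 = 11
parts_B = target - CP_a = 24 - 10 = 14
total_parts = 11 + 14 = 25
Feed A = 174 * 11 / 25 = 76.56 kg
Feed B = 174 * 14 / 25 = 97.44 kg

76.56 kg


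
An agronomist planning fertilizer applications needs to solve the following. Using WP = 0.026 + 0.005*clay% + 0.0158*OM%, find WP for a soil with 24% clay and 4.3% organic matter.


WP = 0.026 + 0.005*24 + 0.0158*4.3
   = 0.026 + 0.1200 + 0.0679
   = 0.2139


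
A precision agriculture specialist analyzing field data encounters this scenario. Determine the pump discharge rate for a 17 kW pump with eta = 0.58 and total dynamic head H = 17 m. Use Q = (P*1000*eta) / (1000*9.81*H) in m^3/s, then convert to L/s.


Q = (P * 1000 * eta) / (rho * g * H)
  = (17 * 1000 * 0.58) / (1000 * 9.81 * 17)
  = 9860 / 166770
  = 0.05912 m^3/s = 59.12 L/s


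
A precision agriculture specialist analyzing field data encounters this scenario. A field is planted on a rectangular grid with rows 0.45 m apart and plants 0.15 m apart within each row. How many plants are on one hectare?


D = 10000 / (row_sp * plant_sp)
  = 10000 / (0.45 * 0.15)
  = 10000 / 0.0675
  = 148148.15 plants/ha


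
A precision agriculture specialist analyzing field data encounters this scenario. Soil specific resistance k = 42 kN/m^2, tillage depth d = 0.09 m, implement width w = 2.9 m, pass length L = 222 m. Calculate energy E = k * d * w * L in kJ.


E = k * d * w * L
  = 42 * 0.09 * 2.9 * 222
  = 2433.56 kJ


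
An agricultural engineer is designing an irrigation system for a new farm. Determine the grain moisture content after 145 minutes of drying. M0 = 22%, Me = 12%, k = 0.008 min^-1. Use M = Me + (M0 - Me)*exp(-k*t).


M = Me + (M0 - Me) * e^(-k*t)
  = 12 + (22 - 12) * e^(-0.008*145)
  = 12 + 10 * e^(-1.160)
  = 12 + 10 * 0.31349
  = 12 + 3.1349
  = 15.13%


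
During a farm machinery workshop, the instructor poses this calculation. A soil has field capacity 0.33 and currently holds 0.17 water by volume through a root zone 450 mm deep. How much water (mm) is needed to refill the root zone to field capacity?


SMD = (FC - theta) * D
    = (0.33 - 0.17) * 450
    = 0.160 * 450
    = 72 mm


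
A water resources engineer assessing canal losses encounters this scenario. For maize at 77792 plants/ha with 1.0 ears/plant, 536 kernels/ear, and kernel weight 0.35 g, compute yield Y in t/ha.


Y = density * ears * kernels * kw
  = 77792 * 1.0 * 536 * 0.35 g/ha
  = 14593779.20 g/ha
  = 14593.78 kg/ha = 14.59 t/ha


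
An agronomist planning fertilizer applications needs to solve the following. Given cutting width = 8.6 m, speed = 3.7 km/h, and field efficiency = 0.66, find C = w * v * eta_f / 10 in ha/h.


C = w * v * eta_f / 10
  = 8.6 * 3.7 * 0.66 / 10
  = 21.00 / 10
  = 2.10 ha/h


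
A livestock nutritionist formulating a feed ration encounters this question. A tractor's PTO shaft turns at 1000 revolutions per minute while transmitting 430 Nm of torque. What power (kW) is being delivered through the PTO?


P = 2*pi*n*T / 60000
  = 2*pi * 1000 * 430 / 60000
  = 2701769.68 / 60000
  = 45.03 kW


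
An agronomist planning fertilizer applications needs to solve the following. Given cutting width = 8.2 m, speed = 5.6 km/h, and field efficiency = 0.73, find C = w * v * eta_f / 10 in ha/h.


C = w * v * eta_f / 10
  = 8.2 * 5.6 * 0.73 / 10
  = 33.52 / 10
  = 3.35 ha/h


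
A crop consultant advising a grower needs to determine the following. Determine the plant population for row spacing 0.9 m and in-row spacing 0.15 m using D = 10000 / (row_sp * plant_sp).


D = 10000 / (row_sp * plant_sp)
  = 10000 / (0.9 * 0.15)
  = 10000 / 0.1350
  = 74074.07 plants/ha


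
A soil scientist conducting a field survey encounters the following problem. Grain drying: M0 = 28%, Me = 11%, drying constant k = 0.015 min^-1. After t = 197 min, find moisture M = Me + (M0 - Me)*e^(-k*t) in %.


M = Me + (M0 - Me) * e^(-k*t)
  = 11 + (28 - 11) * e^(-0.015*197)
  = 11 + 17 * e^(-2.955)
  = 11 + 17 * 0.05208
  = 11 + 0.8853
  = 11.89%


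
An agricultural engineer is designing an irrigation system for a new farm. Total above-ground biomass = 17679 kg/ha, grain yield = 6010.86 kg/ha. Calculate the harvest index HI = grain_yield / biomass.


HI = grain_yield / biomass
   = 6010.86 / 17679
   = 0.34


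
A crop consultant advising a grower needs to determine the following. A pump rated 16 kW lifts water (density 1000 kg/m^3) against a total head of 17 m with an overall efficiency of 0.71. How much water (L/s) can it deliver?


Q = (P * 1000 * eta) / (rho * g * H)
  = (16 * 1000 * 0.71) / (1000 * 9.81 * 17)
  = 11360 / 166770
  = 0.06812 m^3/s = 68.12 L/s


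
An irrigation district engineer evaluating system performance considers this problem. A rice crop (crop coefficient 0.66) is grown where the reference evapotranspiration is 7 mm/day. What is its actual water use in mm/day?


ETc = Kc * ET0
    = 0.66 * 7
    = 4.62 mm/day


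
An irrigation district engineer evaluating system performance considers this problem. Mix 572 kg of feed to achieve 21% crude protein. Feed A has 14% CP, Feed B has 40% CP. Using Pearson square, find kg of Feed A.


parts_A = CP_b - target = 40 - 21 = 19
parts_B = target - CP_a = 21 - 14 = 7
total_parts = 19 + 7 = 26
Feed A = 572 * 19 / 26 = 418 kg
Feed B = 572 * 7 / 26 = 154 kg

418 kg


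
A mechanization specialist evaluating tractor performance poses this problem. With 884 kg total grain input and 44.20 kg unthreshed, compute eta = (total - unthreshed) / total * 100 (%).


eta = (total - unthreshed) / total * 100
    = (884 - 44.20) / 884 * 100
    = 839.80 / 884 * 100
    = 95%


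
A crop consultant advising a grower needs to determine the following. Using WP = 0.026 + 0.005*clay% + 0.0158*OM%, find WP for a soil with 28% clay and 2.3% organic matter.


WP = 0.026 + 0.005*28 + 0.0158*2.3
   = 0.026 + 0.1400 + 0.0363
   = 0.2023


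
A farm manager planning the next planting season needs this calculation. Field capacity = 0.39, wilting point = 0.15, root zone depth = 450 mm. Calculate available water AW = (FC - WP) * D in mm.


AW = (FC - WP) * D
   = (0.39 - 0.15) * 450
   = 0.24 * 450
   = 108 mm


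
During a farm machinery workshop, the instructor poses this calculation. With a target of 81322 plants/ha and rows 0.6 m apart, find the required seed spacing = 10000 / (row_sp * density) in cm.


spacing = 10000 / (row_sp * density)
        = 10000 / (0.6 * 81322)
        = 10000 / 48793.20
        = 0.20495 m = 20.49 cm


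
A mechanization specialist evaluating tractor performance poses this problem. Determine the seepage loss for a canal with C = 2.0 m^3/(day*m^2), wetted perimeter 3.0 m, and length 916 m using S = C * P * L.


S = C * P * L
  = 2.0 * 3.0 * 916
  = 5496 m^3/day


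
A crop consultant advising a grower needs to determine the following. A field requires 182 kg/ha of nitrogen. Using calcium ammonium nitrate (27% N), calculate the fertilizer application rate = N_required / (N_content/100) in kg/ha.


Rate = N_required / (N_content / 100)
     = 182 / (27 / 100)
     = 182 / 0.27
     = 674.07 kg/ha


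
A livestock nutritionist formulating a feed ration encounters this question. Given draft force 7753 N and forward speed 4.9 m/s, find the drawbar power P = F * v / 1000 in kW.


P = F * v / 1000
  = 7753 * 4.9 / 1000
  = 37989.70 / 1000
  = 37.99 kW


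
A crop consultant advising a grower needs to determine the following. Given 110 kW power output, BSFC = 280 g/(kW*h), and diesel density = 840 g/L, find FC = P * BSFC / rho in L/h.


FC = P * BSFC / rho_fuel
   = 110 * 280 / 840
   = 30800 / 840
   = 36.67 L/h


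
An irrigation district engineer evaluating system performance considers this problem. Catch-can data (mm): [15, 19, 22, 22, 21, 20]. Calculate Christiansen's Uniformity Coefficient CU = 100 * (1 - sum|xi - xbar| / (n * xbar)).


xbar = 119 / 6 = 19.833
sum|xi - xbar| = 11.333
CU = 100 * (1 - 11.333 / (6 * 19.833))
   = 100 * (1 - 0.0952)
   = 90.48%


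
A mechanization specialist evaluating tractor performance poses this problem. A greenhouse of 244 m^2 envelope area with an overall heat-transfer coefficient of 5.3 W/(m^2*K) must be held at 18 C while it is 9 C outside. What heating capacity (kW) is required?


dT = 18 - (9) = 9 K
Q = U * A * dT
  = 5.3 * 244 * 9
  = 11638.80 W = 11.64 kW


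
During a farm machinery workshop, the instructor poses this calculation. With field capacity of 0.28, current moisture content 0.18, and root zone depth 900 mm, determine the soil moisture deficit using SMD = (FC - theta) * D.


SMD = (FC - theta) * D
    = (0.28 - 0.18) * 900
    = 0.100 * 900
    = 90 mm


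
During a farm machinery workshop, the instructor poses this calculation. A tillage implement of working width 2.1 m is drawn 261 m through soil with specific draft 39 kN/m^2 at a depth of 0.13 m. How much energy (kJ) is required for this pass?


E = k * d * w * L
  = 39 * 0.13 * 2.1 * 261
  = 2778.87 kJ


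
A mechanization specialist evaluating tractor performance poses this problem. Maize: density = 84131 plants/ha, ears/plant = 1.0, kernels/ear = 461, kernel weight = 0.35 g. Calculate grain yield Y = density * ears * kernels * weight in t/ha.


Y = density * ears * kernels * kw
  = 84131 * 1.0 * 461 * 0.35 g/ha
  = 13574536.85 g/ha
  = 13574.54 kg/ha = 13.57 t/ha


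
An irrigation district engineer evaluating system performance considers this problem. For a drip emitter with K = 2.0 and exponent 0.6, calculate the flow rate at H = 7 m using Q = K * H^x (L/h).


Q = K * H^x
  = 2.0 * 7^0.6
  = 2.0 * 3.2141
  = 6.43 L/h


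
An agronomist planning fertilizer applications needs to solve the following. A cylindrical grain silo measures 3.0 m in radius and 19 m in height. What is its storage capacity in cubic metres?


V = pi * r^2 * h
  = pi * 3.0^2 * 19
  = pi * 9 * 19
  = 537.21 m^3


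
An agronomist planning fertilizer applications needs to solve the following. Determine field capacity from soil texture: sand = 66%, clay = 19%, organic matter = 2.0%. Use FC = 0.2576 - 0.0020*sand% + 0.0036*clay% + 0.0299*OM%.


FC = 0.2576 - 0.0020*66 + 0.0036*19 + 0.0299*2.0
   = 0.2576 - 0.1320 + 0.0684 + 0.0598
   = 0.2538


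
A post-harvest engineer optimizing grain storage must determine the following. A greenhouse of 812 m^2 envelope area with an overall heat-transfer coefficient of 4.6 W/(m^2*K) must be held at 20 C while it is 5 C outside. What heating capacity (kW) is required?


dT = 20 - (5) = 15 K
Q = U * A * dT
  = 4.6 * 812 * 15
  = 56028 W = 56.03 kW


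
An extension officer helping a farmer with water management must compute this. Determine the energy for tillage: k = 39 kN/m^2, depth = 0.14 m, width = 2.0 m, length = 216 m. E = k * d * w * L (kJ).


E = k * d * w * L
  = 39 * 0.14 * 2.0 * 216
  = 2358.72 kJ


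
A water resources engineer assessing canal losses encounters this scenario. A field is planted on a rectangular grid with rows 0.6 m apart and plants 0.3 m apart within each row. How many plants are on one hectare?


D = 10000 / (row_sp * plant_sp)
  = 10000 / (0.6 * 0.3)
  = 10000 / 0.1800
  = 55555.56 plants/ha


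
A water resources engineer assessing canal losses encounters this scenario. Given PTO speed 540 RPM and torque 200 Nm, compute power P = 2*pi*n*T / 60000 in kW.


P = 2*pi*n*T / 60000
  = 2*pi * 540 * 200 / 60000
  = 678584.01 / 60000
  = 11.31 kW


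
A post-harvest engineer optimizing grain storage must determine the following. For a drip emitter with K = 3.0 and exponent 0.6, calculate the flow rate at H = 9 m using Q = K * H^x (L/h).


Q = K * H^x
  = 3.0 * 9^0.6
  = 3.0 * 3.7372
  = 11.21 L/h


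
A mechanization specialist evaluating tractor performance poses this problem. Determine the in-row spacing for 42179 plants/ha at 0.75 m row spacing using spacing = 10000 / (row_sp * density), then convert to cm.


spacing = 10000 / (row_sp * density)
        = 10000 / (0.75 * 42179)
        = 10000 / 31634.25
        = 0.31611 m = 31.61 cm


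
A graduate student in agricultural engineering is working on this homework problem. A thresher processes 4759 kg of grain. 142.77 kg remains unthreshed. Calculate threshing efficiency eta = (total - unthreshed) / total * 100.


eta = (total - unthreshed) / total * 100
    = (4759 - 142.77) / 4759 * 100
    = 4616.23 / 4759 * 100
    = 97%


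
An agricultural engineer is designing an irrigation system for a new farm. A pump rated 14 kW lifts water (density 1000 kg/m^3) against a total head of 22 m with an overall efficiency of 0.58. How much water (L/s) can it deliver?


Q = (P * 1000 * eta) / (rho * g * H)
  = (14 * 1000 * 0.58) / (1000 * 9.81 * 22)
  = 8120 / 215820
  = 0.03762 m^3/s = 37.62 L/s


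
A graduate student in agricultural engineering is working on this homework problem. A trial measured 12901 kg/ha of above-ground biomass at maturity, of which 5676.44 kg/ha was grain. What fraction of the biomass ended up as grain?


HI = grain_yield / biomass
   = 5676.44 / 12901
   = 0.44


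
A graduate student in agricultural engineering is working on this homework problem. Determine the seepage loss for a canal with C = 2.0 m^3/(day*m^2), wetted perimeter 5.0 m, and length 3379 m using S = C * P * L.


S = C * P * L
  = 2.0 * 5.0 * 3379
  = 33790 m^3/day


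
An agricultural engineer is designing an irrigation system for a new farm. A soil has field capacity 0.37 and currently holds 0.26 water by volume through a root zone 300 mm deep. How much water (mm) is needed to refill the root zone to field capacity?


SMD = (FC - theta) * D
    = (0.37 - 0.26) * 300
    = 0.110 * 300
    = 33 mm


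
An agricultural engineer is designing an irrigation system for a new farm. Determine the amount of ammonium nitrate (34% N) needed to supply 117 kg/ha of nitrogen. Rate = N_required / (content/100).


Rate = N_required / (N_content / 100)
     = 117 / (34 / 100)
     = 117 / 0.34
     = 344.12 kg/ha
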